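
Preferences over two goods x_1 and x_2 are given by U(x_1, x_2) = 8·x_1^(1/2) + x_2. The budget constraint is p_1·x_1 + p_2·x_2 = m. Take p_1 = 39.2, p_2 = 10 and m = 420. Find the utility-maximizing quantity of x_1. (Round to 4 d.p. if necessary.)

Solve: √x_1 = 4·p_2/p_1, so x_1*(p_1,p_2) = (4·p_2/p_1)², and x_2* = (m − p_1·x_1*)/p_2.
Plugging in: x_1* = (4·10/39.2)² = 1.0412.

x_1* = 1.0412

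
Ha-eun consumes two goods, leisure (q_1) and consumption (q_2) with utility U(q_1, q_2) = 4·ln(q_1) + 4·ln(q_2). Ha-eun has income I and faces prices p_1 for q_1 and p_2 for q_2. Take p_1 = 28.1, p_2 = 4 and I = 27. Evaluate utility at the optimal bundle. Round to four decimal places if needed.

The MRS is q_2/q_1. Set MRS = p_1/p_2.
Rearranging, p_2·q_2 = p_1·q_1. Substituting into the budget gives p_1·q_1·(1 + 1) = I.
Demand: q_1*(p_1,p_2,I) = 0.5·I/p_1 and q_2* = 0.5·I/p_2.
At p_1=28.1, p_2=4, I=27: q_1* = 0.5·27/28.1 = 0.4804, q_2* = 3.375.
Utility at the optimum: U(0.4804, 3.375) = 1.9333.

V = 1.9333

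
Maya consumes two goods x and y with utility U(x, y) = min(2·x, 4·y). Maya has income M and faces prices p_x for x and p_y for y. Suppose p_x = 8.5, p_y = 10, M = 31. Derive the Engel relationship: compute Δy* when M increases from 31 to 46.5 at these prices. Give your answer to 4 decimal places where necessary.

Δy* = 0.5741

Leontief preferences: the optimum is at the kink where x/4 = y/2, i.e. y = (1/2)·x.
Budget: p_x·x + p_y·(1/2)·x = M, so (4·p_x + 2·p_y)·x = 4·M.
Demand: x*(p_x,p_y,M) = 4·M/(4·p_x + 2·p_y), y* = 2·M/(4·p_x + 2·p_y).
Here 4·8.5 + 2·10 = 54, giving y* = 1.1481.
At M' = 46.5: y* = 1.7222. Change: 1.7222 − 1.1481 = 0.5741.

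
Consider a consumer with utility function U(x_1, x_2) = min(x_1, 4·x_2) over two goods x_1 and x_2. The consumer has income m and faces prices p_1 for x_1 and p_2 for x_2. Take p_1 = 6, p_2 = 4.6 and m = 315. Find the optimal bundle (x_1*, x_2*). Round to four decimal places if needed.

Demand: x_1*(p_1,p_2,m) = 4·m/(4·p_1 + p_2), x_2* = m/(4·p_1 + p_2).
Here 4·6 + 4.6 = 28.6, giving x_1* = 44.0559 and x_2* = 11.014.

x_1* = 44.0559, x_2* = 11.014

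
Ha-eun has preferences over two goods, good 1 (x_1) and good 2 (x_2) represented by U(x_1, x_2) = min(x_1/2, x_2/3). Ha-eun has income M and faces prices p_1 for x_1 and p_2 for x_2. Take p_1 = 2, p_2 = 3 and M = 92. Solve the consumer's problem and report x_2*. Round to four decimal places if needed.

With perfect complements, no substitution: consume in ratio x_1:x_2 = 2:3.
Budget: p_1·x_1 + p_2·(3/2)·x_1 = M, so (2·p_1 + 3·p_2)·x_1 = 2·M.
Demand: x_1*(p_1,p_2,M) = 2·M/(2·p_1 + 3·p_2), x_2* = 3·M/(2·p_1 + 3·p_2).
Here 2·2 + 3·3 = 13, giving x_2* = 21.2308.

x_2* = 21.2308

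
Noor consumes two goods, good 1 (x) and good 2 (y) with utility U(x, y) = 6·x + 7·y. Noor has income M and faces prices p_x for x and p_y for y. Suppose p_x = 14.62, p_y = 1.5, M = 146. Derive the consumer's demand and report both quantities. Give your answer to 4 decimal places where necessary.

x* = 0, y* = 97.3333

Perfect substitutes: compare marginal utility per dollar. 6/p_x vs 7/p_y → 0.4104 vs 4.6667.
y gives more utility per dollar, so spend all income on y: y* = M/p_y, x* = 0.
Numerically: x* = 0, y* = 97.3333.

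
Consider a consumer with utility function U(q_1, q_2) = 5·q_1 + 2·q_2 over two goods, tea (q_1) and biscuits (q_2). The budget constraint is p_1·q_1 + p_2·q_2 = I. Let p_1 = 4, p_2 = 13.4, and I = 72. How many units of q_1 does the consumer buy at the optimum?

q_1* = 18

Perfect substitutes: compare marginal utility per dollar. 5/p_1 vs 2/p_2 → 1.25 vs 0.1493.
q_1 gives more utility per dollar, so spend all income on q_1: q_1* = I/p_1, q_2* = 0.
Numerically: q_1* = 18, q_2* = 0.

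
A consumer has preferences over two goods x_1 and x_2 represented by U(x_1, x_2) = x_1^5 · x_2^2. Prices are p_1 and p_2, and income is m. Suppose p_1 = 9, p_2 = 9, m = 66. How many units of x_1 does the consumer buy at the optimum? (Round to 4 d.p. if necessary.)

x_1* = 5.2381

Demand: x_1*(p_1,p_2,m) = 5/7·m/p_1 and x_2* = 2/7·m/p_2.
At p_1=9, p_2=9, m=66: x_1* = 5/7·66/9 = 5.2381.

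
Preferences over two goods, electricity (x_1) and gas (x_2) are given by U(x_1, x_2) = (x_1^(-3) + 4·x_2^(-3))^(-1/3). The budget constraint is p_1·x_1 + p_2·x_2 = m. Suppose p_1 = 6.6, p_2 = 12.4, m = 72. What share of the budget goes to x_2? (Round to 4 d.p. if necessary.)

MRS = MU_x_1/MU_x_2 = (1/4)·(x_2/x_1)^(4). Set equal to p_1/p_2.
Solve for the ratio: x_2/x_1 = [4·p_1/p_2]^(0.25).
Substitute x_2 = (x_2/x_1)·x_1 into the budget: x_1* = m/(p_1 + p_2·(x_2/x_1)).
Numerically x_2/x_1 = 1.207941, so x_1* = 72/(6.6 + 12.4·1.207941) = 3.3367 and x_2* = 1.207941·3.3367 = 4.0305.
Expenditure on x_2: 12.4·4.0305 = 49.978; share = 0.6941.

share on x_2 = 0.6941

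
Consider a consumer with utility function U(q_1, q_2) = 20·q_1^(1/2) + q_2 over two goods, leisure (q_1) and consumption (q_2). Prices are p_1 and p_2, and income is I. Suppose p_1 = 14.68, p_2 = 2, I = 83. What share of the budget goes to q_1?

share on q_1 = 0.3283

Thus q_1* = (10·p_2/p_1)² — independent of I — with the rest of income spent on q_2.
Plugging in: q_1* = (10·2/14.68)² = 1.8561, q_2* = 27.876.
Expenditure on q_1: 14.68·1.8561 = 27.248; share = 0.3283.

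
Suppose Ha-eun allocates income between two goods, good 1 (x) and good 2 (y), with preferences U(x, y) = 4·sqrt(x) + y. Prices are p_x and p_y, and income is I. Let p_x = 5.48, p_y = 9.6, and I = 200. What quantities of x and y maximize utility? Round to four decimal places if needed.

x* = 12.2756, y* = 13.826

Solve: √x = 2·p_y/p_x, so x*(p_x,p_y) = (2·p_y/p_x)², and y* = (I − p_x·x*)/p_y.
Plugging in: x* = (2·9.6/5.48)² = 12.2756, y* = 13.826.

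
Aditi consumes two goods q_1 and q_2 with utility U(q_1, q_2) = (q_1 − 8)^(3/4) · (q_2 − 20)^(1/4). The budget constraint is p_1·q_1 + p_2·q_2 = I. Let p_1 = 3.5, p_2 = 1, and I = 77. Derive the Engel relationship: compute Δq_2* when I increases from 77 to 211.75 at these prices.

Let q_1' = q_1−8, q_2' = q_2−20. MRS = 3·q_2'/q_1' = p_1/p_2.
After buying the subsistence bundle (8, 20), a share 0.75 of the remaining income goes to q_1: q_1* = 8 + 0.75·(I − 8p_1 − 20p_2)/p_1.
Discretionary income = 77 − 8·3.5 − 20·1 = 29; q_2* = 20 + 0.25·29/1 = 27.25.
At I' = 211.75: q_2* = 60.9375. Change: 60.9375 − 27.25 = 33.6875.

Δq_2* = 33.6875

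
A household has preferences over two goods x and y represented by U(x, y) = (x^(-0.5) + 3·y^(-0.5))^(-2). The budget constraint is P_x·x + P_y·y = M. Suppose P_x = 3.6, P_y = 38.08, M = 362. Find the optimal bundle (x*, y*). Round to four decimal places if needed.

MU_x ∝ x^(-1.5), MU_y ∝ 3·y^(-1.5), so MRS = (1/3)·(y/x)^(1.5) = P_x/P_y.
Solve for the ratio: y/x = [3·P_x/P_y]^(2/3).
With the ratio pinned down, the budget gives x* = M/(P_x + P_y·(y/x)) and y* = (y/x)·x*.
Numerically y/x = 0.431669, so x* = 362/(3.6 + 38.08·0.431669) = 18.0657 and y* = 0.431669·18.0657 = 7.7984.

x* = 18.0657, y* = 7.7984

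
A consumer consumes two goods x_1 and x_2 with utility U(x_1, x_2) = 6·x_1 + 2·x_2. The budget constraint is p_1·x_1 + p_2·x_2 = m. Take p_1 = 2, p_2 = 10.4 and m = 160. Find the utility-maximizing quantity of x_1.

x_1* = 80

x_1 gives more utility per dollar, so spend all income on x_1: x_1* = m/p_1, x_2* = 0.
Numerically: x_1* = 80, x_2* = 0.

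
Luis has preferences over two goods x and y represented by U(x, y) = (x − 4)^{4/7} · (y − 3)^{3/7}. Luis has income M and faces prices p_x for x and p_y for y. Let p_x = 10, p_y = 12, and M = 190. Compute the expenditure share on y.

share on y = 0.4466

This is Cobb-Douglas in (x−4, y−3): tangency gives 4/7·p_y·(y−3) = 3/7·p_x·(x−4).
Substituting into the budget: x* = 4 + 4/7·(M − 4·p_x − 3·p_y)/p_x, and y* = 3 + 3/7·(…)/p_y.
Discretionary income = 190 − 4·10 − 3·12 = 114; x* = 4 + 4/7·114/10 = 10.5143; y* = 3 + 3/7·114/12 = 7.0714.
Expenditure on y: 12·7.0714 = 84.8571; share = 0.4466.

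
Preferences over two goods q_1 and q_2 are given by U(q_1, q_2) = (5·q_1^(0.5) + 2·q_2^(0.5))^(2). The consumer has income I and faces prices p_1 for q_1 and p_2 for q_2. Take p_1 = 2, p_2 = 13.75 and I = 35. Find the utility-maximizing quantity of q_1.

q_1* = 17.102

MU_q_1 ∝ 5·q_1^(-0.5), MU_q_2 ∝ 2·q_2^(-0.5), so MRS = (5/2)·(q_2/q_1)^(0.5) = p_1/p_2.
Hence q_2/q_1 = ((2/5)·p_1/p_2)^(1/(0.5)), i.e. raised to the 2 power.
Substitute q_2 = (q_2/q_1)·q_1 into the budget: q_1* = I/(p_1 + p_2·(q_2/q_1)).
Numerically q_2/q_1 = 0.003385, so q_1* = 35/(2 + 13.75·0.003385) = 17.102.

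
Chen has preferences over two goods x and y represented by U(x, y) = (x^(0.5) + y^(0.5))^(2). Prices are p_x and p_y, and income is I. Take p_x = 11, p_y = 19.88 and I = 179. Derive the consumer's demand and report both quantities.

x* = 10.4761, y* = 3.2074

From the CES first-order condition, (y/x)^(0.5) = p_x/p_y.
Hence y/x = (p_x/p_y)^(1/(0.5)), i.e. raised to the 2 power.
With the ratio pinned down, the budget gives x* = I/(p_x + p_y·(y/x)) and y* = (y/x)·x*.
Numerically y/x = 0.306163, so x* = 179/(11 + 19.88·0.306163) = 10.4761 and y* = 0.306163·10.4761 = 3.2074.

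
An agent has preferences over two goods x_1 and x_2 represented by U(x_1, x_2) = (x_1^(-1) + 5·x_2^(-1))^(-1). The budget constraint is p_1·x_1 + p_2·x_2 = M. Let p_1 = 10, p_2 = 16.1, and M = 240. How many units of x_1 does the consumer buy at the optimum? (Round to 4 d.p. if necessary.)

Substitute x_2 = (x_2/x_1)·x_1 into the budget: x_1* = M/(p_1 + p_2·(x_2/x_1)).
Numerically x_2/x_1 = 1.762268, so x_1* = 240/(10 + 16.1·1.762268) = 6.2545.

x_1* = 6.2545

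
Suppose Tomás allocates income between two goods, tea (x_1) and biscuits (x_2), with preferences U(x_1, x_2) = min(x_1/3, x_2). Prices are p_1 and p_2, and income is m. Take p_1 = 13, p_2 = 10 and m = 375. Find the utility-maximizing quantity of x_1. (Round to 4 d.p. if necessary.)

x_1* = 22.9592

Demand: x_1*(p_1,p_2,m) = 3·m/(3·p_1 + p_2), x_2* = m/(3·p_1 + p_2).
Here 3·13 + 10 = 49, giving x_1* = 22.9592.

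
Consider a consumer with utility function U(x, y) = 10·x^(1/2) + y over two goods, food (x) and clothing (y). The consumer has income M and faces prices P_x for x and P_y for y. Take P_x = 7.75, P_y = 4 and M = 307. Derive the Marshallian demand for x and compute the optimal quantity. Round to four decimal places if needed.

Set MRS = P_x/P_y: 5·x^(−1/2) = P_x/P_y.
Thus x* = (5·P_y/P_x)² — independent of M — with the rest of income spent on y.
Plugging in: x* = (5·4/7.75)² = 6.6597.

x* = 6.6597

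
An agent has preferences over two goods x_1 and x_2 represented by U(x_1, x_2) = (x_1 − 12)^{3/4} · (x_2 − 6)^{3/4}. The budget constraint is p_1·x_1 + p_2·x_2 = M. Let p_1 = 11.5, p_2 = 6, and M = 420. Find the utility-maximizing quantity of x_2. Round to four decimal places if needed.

x_2* = 26.5

After buying the subsistence bundle (12, 6), a share 0.5 of the remaining income goes to x_1: x_1* = 12 + 0.5·(M − 12p_1 − 6p_2)/p_1.
Discretionary income = 420 − 12·11.5 − 6·6 = 246; x_2* = 6 + 0.5·246/6 = 26.5.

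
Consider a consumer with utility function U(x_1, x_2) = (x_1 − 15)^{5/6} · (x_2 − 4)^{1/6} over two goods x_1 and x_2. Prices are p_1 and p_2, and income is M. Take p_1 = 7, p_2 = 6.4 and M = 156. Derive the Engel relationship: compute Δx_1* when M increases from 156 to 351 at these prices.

Δx_1* = 23.2143

Discretionary income = 156 − 15·7 − 4·6.4 = 25.4; x_1* = 15 + 5/6·25.4/7 = 18.0238.
At M' = 351: x_1* = 41.2381. Change: 41.2381 − 18.0238 = 23.2143.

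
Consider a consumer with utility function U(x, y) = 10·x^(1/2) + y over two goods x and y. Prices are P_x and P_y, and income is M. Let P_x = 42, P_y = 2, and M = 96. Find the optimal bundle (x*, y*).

Utility is quasi-linear in y; the FOC for x is 5/√x = P_x/P_y.
Thus x* = (5·P_y/P_x)² — independent of M — with the rest of income spent on y.
Plugging in: x* = (5·2/42)² = 0.0567, y* = 46.8095.

x* = 0.0567, y* = 46.8095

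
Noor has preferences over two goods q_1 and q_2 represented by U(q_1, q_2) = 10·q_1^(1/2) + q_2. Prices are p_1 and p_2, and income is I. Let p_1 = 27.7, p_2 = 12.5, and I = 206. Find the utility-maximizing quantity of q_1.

q_1* = 5.091

Utility is quasi-linear in q_2; the FOC for q_1 is 5/√q_1 = p_1/p_2.
Thus q_1* = (5·p_2/p_1)² — independent of I — with the rest of income spent on q_2.
Plugging in: q_1* = (5·12.5/27.7)² = 5.091.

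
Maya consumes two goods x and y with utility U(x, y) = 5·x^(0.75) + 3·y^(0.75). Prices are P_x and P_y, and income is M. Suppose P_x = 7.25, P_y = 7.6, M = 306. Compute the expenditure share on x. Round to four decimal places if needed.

share on x = 0.8989

MU_x ∝ 5·x^(-0.25), MU_y ∝ 3·y^(-0.25), so MRS = (5/3)·(y/x)^(0.25) = P_x/P_y.
Hence y/x = ((3/5)·P_x/P_y)^(1/(0.25)), i.e. raised to the 4 power.
With the ratio pinned down, the budget gives x* = M/(P_x + P_y·(y/x)) and y* = (y/x)·x*.
Numerically y/x = 0.107325, so x* = 306/(7.25 + 7.6·0.107325) = 37.9386 and y* = 0.107325·37.9386 = 4.0718.
Expenditure on x: 7.25·37.9386 = 275.0545; share = 0.8989.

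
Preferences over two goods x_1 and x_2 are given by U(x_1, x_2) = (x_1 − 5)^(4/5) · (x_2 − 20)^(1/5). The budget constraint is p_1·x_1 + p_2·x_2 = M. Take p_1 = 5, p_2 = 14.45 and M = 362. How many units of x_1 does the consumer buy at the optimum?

x_1* = 12.68

Discretionary income = 362 − 5·5 − 20·14.45 = 48; x_1* = 5 + 0.8·48/5 = 12.68.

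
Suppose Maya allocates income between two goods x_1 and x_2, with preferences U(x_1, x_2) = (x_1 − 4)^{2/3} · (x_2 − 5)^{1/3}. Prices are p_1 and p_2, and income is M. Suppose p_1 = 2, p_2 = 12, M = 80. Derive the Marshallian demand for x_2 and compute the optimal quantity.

x_2* = 5.3333

Let x_1' = x_1−4, x_2' = x_2−5. MRS = 2·x_2'/x_1' = p_1/p_2.
Substituting into the budget: x_1* = 4 + 2/3·(M − 4·p_1 − 5·p_2)/p_1, and x_2* = 5 + 1/3·(…)/p_2.
Discretionary income = 80 − 4·2 − 5·12 = 12; x_2* = 5 + 1/3·12/12 = 5.3333.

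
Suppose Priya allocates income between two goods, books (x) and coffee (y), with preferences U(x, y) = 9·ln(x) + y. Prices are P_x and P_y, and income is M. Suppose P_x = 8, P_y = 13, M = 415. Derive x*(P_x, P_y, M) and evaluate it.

MU_x = 9/x, MU_y = 1. Tangency: 9/x = P_x/P_y.
So x*(P_x,P_y) = 9·P_y/P_x, independent of income; and y* = (M − 9·P_y)/P_y.
At the given prices: x* = 9·13/8 = 14.625.

x* = 14.625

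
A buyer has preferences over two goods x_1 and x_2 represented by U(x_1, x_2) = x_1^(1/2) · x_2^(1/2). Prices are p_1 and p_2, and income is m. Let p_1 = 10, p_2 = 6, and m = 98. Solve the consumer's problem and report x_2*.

x_2* = 8.1667

Demand: x_1*(p_1,p_2,m) = 0.5·m/p_1 and x_2* = 0.5·m/p_2.
At p_1=10, p_2=6, m=98: x_2* = 0.5·98/6 = 8.1667.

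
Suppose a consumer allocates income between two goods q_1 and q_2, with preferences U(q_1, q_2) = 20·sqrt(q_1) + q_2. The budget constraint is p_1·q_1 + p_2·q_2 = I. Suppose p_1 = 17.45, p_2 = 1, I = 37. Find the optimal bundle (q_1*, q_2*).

q_1* = 0.3284, q_2* = 31.2693

Utility is quasi-linear in q_2; the FOC for q_1 is 10/√q_1 = p_1/p_2.
Thus q_1* = (10·p_2/p_1)² — independent of I — with the rest of income spent on q_2.
Plugging in: q_1* = (10·1/17.45)² = 0.3284, q_2* = 31.2693.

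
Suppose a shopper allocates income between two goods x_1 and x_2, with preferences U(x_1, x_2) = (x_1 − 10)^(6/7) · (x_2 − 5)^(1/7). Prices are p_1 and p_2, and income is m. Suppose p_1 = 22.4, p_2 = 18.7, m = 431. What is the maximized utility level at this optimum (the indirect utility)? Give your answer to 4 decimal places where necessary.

MRS = 6·(x_2−5)/(x_1−10). Tangency with p_1/p_2 gives x_2−5 = (1/6)·(p_1/p_2)·(x_1−10).
Substituting into the budget: x_1* = 10 + 6/7·(m − 10·p_1 − 5·p_2)/p_1, and x_2* = 5 + 1/7·(…)/p_2.
Discretionary income = 431 − 10·22.4 − 5·18.7 = 113.5; x_1* = 10 + 6/7·113.5/22.4 = 14.3431; x_2* = 5 + 1/7·113.5/18.7 = 5.8671.
Utility at the optimum: U(14.3431, 5.8671) = 3.4501.

V = 3.4501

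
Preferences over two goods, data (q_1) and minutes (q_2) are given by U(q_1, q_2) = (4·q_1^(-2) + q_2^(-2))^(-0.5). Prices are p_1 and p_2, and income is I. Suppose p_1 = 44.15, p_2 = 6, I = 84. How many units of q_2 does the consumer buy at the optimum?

q_2* = 1.9985

MU_q_1 ∝ 4·q_1^(-3), MU_q_2 ∝ q_2^(-3), so MRS = 4·(q_2/q_1)^(3) = p_1/p_2.
Hence q_2/q_1 = ((1/4)·p_1/p_2)^(1/(3)), i.e. raised to the 1/3 power.
With the ratio pinned down, the budget gives q_1* = I/(p_1 + p_2·(q_2/q_1)) and q_2* = (q_2/q_1)·q_1*.
Numerically q_2/q_1 = 1.225293, so q_1* = 84/(44.15 + 6·1.225293) = 1.631 and q_2* = 1.225293·1.631 = 1.9985.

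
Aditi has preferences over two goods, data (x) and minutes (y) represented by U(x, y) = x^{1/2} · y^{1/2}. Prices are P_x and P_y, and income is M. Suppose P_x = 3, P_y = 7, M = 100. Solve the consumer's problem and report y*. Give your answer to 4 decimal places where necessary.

y* = 7.1429

At P_x=3, P_y=7, M=100: y* = 0.5·100/7 = 7.1429.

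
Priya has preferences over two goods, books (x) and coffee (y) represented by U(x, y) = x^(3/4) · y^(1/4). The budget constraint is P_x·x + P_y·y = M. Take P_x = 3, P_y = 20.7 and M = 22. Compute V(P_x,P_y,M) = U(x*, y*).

V = 2.5785

MU_x/MU_y = (0.75·y)/(0.25·x); tangency sets this equal to P_x/P_y.
So 0.75·P_y·y = 0.25·P_x·x; combined with the budget, a share 0.75 of income goes to x.
Demand: x*(P_x,P_y,M) = 0.75·M/P_x and y* = 0.25·M/P_y.
At P_x=3, P_y=20.7, M=22: x* = 0.75·22/3 = 5.5, y* = 0.2657.
Utility at the optimum: U(5.5, 0.2657) = 2.5785.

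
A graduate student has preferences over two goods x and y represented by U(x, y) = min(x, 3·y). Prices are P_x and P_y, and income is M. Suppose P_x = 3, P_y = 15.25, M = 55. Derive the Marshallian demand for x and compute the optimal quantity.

x* = 6.8041

Leontief preferences: the optimum is at the kink where x/3 = y/1, i.e. y = (1/3)·x.
Budget: P_x·x + P_y·(1/3)·x = M, so (3·P_x + P_y)·x = 3·M.
Demand: x*(P_x,P_y,M) = 3·M/(3·P_x + P_y), y* = M/(3·P_x + P_y).
Here 3·3 + 15.25 = 24.25, giving x* = 6.8041.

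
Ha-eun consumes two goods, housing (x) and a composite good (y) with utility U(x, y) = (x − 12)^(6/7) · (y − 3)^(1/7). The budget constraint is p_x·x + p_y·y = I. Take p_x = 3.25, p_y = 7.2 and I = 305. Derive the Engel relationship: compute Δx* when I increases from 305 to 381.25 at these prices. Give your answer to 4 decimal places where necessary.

Δx* = 20.1099

Let x' = x−12, y' = y−3. MRS = 6·y'/x' = p_x/p_y.
After buying the subsistence bundle (12, 3), a share 6/7 of the remaining income goes to x: x* = 12 + 6/7·(I − 12p_x − 3p_y)/p_x.
Discretionary income = 305 − 12·3.25 − 3·7.2 = 244.4; x* = 12 + 6/7·244.4/3.25 = 76.4571.
At I' = 381.25: x* = 96.567. Change: 96.567 − 76.4571 = 20.1099.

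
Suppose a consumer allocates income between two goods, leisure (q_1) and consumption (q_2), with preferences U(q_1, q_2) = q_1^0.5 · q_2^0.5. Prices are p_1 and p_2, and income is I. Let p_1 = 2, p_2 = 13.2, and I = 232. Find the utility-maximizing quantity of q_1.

The MRS is q_2/q_1. Set MRS = p_1/p_2.
So 0.5·p_2·q_2 = 0.5·p_1·q_1; combined with the budget, a share 0.5 of income goes to q_1.
Demand: q_1*(p_1,p_2,I) = 0.5·I/p_1 and q_2* = 0.5·I/p_2.
At p_1=2, p_2=13.2, I=232: q_1* = 0.5·232/2 = 58.

q_1* = 58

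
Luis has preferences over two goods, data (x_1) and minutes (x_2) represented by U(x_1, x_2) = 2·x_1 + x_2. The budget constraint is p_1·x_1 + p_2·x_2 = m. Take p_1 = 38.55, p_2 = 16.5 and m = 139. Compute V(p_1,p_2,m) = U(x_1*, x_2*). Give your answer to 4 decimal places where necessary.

Perfect substitutes: compare marginal utility per dollar. 2/p_1 vs 1/p_2 → 0.0519 vs 0.0606.
x_2 gives more utility per dollar, so spend all income on x_2: x_2* = m/p_2, x_1* = 0.
Numerically: x_1* = 0, x_2* = 8.4242.
Utility at the optimum: U(0, 8.4242) = 8.4242.

V = 8.4242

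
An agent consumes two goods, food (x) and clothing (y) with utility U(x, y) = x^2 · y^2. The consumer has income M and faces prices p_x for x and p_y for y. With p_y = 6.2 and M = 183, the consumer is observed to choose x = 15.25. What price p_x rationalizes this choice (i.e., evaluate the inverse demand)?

p_x = 6

Tangency: MRS = y/x = p_x/p_y.
Rearranging, p_y·y = p_x·x. Substituting into the budget gives p_x·x·(1 + 1) = M.
Demand: x*(p_x,p_y,M) = 0.5·M/p_x and y* = 0.5·M/p_y.
Set x* = 15.25 in the demand function and solve for p_x: p_x = 6.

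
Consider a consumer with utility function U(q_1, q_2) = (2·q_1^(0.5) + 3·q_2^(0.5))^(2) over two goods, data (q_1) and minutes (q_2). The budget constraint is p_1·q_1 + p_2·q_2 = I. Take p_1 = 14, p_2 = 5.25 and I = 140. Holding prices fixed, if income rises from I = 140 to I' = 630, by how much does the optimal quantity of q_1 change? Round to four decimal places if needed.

Δq_1* = 5

MU_q_1 ∝ 2·q_1^(-0.5), MU_q_2 ∝ 3·q_2^(-0.5), so MRS = (2/3)·(q_2/q_1)^(0.5) = p_1/p_2.
Solve for the ratio: q_2/q_1 = [(3/2)·p_1/p_2]^(2).
With the ratio pinned down, the budget gives q_1* = I/(p_1 + p_2·(q_2/q_1)) and q_2* = (q_2/q_1)·q_1*.
Numerically q_2/q_1 = 16, so q_1* = 140/(14 + 5.25·16) = 1.4286.
At I' = 630: q_1* = 6.4286. Change: 6.4286 − 1.4286 = 5.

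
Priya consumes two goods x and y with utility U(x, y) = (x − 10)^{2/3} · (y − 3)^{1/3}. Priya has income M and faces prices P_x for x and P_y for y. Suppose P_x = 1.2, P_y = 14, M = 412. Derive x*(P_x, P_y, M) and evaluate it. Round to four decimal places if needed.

This is Cobb-Douglas in (x−10, y−3): tangency gives 2/3·P_y·(y−3) = 1/3·P_x·(x−10).
After buying the subsistence bundle (10, 3), a share 2/3 of the remaining income goes to x: x* = 10 + 2/3·(M − 10P_x − 3P_y)/P_x.
Discretionary income = 412 − 10·1.2 − 3·14 = 358; x* = 10 + 2/3·358/1.2 = 208.8889.

x* = 208.8889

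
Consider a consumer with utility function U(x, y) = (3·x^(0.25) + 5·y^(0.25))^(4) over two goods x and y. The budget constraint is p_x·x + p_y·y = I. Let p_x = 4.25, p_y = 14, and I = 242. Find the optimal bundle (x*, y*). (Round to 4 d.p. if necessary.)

x* = 24.4586, y* = 9.8608

From the CES first-order condition, (3/5)·(y/x)^(0.75) = p_x/p_y.
Hence y/x = ((5/3)·p_x/p_y)^(1/(0.75)), i.e. raised to the 4/3 power.
With the ratio pinned down, the budget gives x* = I/(p_x + p_y·(y/x)) and y* = (y/x)·x*.
Numerically y/x = 0.403162, so x* = 242/(4.25 + 14·0.403162) = 24.4586 and y* = 0.403162·24.4586 = 9.8608.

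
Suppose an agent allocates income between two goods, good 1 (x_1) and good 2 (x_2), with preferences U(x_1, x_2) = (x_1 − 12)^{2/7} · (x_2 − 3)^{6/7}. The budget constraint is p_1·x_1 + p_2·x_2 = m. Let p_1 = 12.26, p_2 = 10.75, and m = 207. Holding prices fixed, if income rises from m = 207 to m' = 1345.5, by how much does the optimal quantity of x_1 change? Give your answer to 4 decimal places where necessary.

MRS = (1/3)·(x_2−3)/(x_1−12). Tangency with p_1/p_2 gives x_2−3 = 3·(p_1/p_2)·(x_1−12).
After buying the subsistence bundle (12, 3), a share 0.25 of the remaining income goes to x_1: x_1* = 12 + 0.25·(m − 12p_1 − 3p_2)/p_1.
Discretionary income = 207 − 12·12.26 − 3·10.75 = 27.63; x_1* = 12 + 0.25·27.63/12.26 = 12.5634.
At m' = 1345.5: x_1* = 35.7792. Change: 35.7792 − 12.5634 = 23.2157.

Δx_1* = 23.2157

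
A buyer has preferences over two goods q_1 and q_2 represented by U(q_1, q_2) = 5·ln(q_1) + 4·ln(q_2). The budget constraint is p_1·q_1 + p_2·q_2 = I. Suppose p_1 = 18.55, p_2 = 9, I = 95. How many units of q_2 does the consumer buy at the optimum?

q_2* = 4.6914

The MRS is (5/4)·q_2/q_1. Set MRS = p_1/p_2.
So 5·p_2·q_2 = 4·p_1·q_1; combined with the budget, a share 5/9 of income goes to q_1.
Demand: q_1*(p_1,p_2,I) = 5/9·I/p_1 and q_2* = 4/9·I/p_2.
At p_1=18.55, p_2=9, I=95: q_2* = 4/9·95/9 = 4.6914.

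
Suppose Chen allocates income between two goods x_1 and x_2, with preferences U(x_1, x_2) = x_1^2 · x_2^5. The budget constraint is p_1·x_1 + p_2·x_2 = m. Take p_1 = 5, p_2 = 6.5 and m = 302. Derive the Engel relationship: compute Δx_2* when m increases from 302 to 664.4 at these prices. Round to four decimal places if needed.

The MRS is (2/5)·x_2/x_1. Set MRS = p_1/p_2.
Rearranging, p_2·x_2 = (5/2)·p_1·x_1. Substituting into the budget gives p_1·x_1·(1 + (5/2)) = m.
Demand: x_1*(p_1,p_2,m) = 2/7·m/p_1 and x_2* = 5/7·m/p_2.
At p_1=5, p_2=6.5, m=302: x_2* = 5/7·302/6.5 = 33.1868.
At m' = 664.4: x_2* = 73.011. Change: 73.011 − 33.1868 = 39.8242.

Δx_2* = 39.8242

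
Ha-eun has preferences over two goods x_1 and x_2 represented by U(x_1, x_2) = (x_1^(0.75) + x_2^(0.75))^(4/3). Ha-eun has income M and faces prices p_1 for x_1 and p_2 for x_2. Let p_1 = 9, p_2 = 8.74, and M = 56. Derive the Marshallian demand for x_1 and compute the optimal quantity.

x_1* = 2.9744

From the CES first-order condition, (x_2/x_1)^(0.25) = p_1/p_2.
Solve for the ratio: x_2/x_1 = [p_1/p_2]^(4).
Substitute x_2 = (x_2/x_1)·x_1 into the budget: x_1* = M/(p_1 + p_2·(x_2/x_1)).
Numerically x_2/x_1 = 1.124409, so x_1* = 56/(9 + 8.74·1.124409) = 2.9744.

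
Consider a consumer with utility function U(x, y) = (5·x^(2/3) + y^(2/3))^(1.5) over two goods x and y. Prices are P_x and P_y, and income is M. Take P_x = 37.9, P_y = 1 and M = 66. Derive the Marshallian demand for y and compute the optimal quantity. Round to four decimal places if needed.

MRS = MU_x/MU_y = 5·(y/x)^(1/3). Set equal to P_x/P_y.
Solve for the ratio: y/x = [(1/5)·P_x/P_y]^(3).
With the ratio pinned down, the budget gives x* = M/(P_x + P_y·(y/x)) and y* = (y/x)·x*.
Numerically y/x = 435.519512, so x* = 66/(37.9 + 1·435.519512) = 0.1394 and y* = 435.519512·0.1394 = 60.7163.

y* = 60.7163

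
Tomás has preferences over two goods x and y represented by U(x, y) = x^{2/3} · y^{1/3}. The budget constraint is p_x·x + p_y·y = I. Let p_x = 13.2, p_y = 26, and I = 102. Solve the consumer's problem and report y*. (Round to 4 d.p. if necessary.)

Demand: x*(p_x,p_y,I) = 2/3·I/p_x and y* = 1/3·I/p_y.
At p_x=13.2, p_y=26, I=102: y* = 1/3·102/26 = 1.3077.

y* = 1.3077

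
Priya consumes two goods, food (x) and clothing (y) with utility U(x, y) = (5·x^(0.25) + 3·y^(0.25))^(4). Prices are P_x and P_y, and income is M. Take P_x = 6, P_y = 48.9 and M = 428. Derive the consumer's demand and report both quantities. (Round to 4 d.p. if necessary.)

MU_x ∝ 5·x^(-0.75), MU_y ∝ 3·y^(-0.75), so MRS = (5/3)·(y/x)^(0.75) = P_x/P_y.
Hence y/x = ((3/5)·P_x/P_y)^(1/(0.75)), i.e. raised to the 4/3 power.
With the ratio pinned down, the budget gives x* = M/(P_x + P_y·(y/x)) and y* = (y/x)·x*.
Numerically y/x = 0.030855, so x* = 428/(6 + 48.9·0.030855) = 56.9997 and y* = 0.030855·56.9997 = 1.7587.

x* = 56.9997, y* = 1.7587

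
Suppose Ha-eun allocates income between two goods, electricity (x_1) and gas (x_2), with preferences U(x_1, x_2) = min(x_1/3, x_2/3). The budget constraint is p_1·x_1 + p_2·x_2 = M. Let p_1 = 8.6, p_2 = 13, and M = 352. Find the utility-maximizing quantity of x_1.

Leontief preferences: the optimum is at the kink where x_1/3 = x_2/3, i.e. x_2 = x_1.
Budget: p_1·x_1 + p_2·x_1 = M, so (3·p_1 + 3·p_2)·x_1 = 3·M.
Demand: x_1*(p_1,p_2,M) = 3·M/(3·p_1 + 3·p_2), x_2* = 3·M/(3·p_1 + 3·p_2).
Here 3·8.6 + 3·13 = 64.8, giving x_1* = 16.2963.

x_1* = 16.2963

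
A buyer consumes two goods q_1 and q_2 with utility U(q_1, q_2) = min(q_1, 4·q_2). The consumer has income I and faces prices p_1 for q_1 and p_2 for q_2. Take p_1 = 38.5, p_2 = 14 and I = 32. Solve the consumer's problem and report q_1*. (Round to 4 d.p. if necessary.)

Leontief preferences: the optimum is at the kink where q_1/4 = q_2/1, i.e. q_2 = (1/4)·q_1.
Budget: p_1·q_1 + p_2·(1/4)·q_1 = I, so (4·p_1 + p_2)·q_1 = 4·I.
Demand: q_1*(p_1,p_2,I) = 4·I/(4·p_1 + p_2), q_2* = I/(4·p_1 + p_2).
Here 4·38.5 + 14 = 168, giving q_1* = 0.7619.

q_1* = 0.7619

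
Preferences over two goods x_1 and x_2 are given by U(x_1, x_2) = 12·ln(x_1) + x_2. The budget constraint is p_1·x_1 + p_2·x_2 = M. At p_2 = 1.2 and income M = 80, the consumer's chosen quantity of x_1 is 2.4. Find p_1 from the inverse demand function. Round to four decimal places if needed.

MU_x_1 = 12/x_1, MU_x_2 = 1. Tangency: 12/x_1 = p_1/p_2.
So x_1*(p_1,p_2) = 12·p_2/p_1, independent of income; and x_2* = (M − 12·p_2)/p_2.
Set x_1* = 2.4 in the demand function and solve for p_1: p_1 = 6.

p_1 = 6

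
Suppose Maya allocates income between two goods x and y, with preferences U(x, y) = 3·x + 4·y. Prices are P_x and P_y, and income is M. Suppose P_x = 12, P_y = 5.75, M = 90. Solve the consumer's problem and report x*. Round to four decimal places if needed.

x* = 0

Numerically: x* = 0, y* = 15.6522.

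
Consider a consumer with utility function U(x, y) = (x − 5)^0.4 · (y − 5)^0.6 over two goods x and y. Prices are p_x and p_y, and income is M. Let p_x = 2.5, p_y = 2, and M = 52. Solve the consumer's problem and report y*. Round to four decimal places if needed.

After buying the subsistence bundle (5, 5), a share 0.4 of the remaining income goes to x: x* = 5 + 0.4·(M − 5p_x − 5p_y)/p_x.
Discretionary income = 52 − 5·2.5 − 5·2 = 29.5; y* = 5 + 0.6·29.5/2 = 13.85.

y* = 13.85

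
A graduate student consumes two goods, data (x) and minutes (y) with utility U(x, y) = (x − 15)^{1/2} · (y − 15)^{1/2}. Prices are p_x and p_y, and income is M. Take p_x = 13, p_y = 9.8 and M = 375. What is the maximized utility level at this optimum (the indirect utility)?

Let x' = x−15, y' = y−15. MRS = y'/x' = p_x/p_y.
Substituting into the budget: x* = 15 + 0.5·(M − 15·p_x − 15·p_y)/p_x, and y* = 15 + 0.5·(…)/p_y.
Discretionary income = 375 − 15·13 − 15·9.8 = 33; x* = 15 + 0.5·33/13 = 16.2692; y* = 15 + 0.5·33/9.8 = 16.6837.
Utility at the optimum: U(16.2692, 16.6837) = 1.4618.

V = 1.4618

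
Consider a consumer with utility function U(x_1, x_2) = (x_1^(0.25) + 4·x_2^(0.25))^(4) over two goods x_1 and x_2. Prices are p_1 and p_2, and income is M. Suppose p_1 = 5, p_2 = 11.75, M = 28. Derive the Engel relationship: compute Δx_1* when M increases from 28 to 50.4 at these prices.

MU_x_1 ∝ x_1^(-0.75), MU_x_2 ∝ 4·x_2^(-0.75), so MRS = (1/4)·(x_2/x_1)^(0.75) = p_1/p_2.
Solve for the ratio: x_2/x_1 = [4·p_1/p_2]^(4/3).
With the ratio pinned down, the budget gives x_1* = M/(p_1 + p_2·(x_2/x_1)) and x_2* = (x_2/x_1)·x_1*.
Numerically x_2/x_1 = 2.032308, so x_1* = 28/(5 + 11.75·2.032308) = 0.9695.
At M' = 50.4: x_1* = 1.7452. Change: 1.7452 − 0.9695 = 0.7756.

Δx_1* = 0.7756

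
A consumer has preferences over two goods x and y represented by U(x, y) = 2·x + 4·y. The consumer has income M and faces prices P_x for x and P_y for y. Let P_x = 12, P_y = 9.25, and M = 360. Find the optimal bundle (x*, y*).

x* = 0, y* = 38.9189

Perfect substitutes: compare marginal utility per dollar. 2/P_x vs 4/P_y → 0.1667 vs 0.4324.
y gives more utility per dollar, so spend all income on y: y* = M/P_y, x* = 0.
Numerically: x* = 0, y* = 38.9189.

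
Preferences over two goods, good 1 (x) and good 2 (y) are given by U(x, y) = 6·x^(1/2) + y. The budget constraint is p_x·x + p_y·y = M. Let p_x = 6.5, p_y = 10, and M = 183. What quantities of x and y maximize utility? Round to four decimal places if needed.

x* = 21.3018, y* = 4.4538

Set MRS = p_x/p_y: 3·x^(−1/2) = p_x/p_y.
Solve: √x = 3·p_y/p_x, so x*(p_x,p_y) = (3·p_y/p_x)², and y* = (M − p_x·x*)/p_y.
Plugging in: x* = (3·10/6.5)² = 21.3018, y* = 4.4538.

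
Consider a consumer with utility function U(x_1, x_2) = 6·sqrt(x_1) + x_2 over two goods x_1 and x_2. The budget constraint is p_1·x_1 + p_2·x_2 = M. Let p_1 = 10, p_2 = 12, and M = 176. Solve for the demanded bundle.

Solve: √x_1 = 3·p_2/p_1, so x_1*(p_1,p_2) = (3·p_2/p_1)², and x_2* = (M − p_1·x_1*)/p_2.
Plugging in: x_1* = (3·12/10)² = 12.96, x_2* = 3.8667.

x_1* = 12.96, x_2* = 3.8667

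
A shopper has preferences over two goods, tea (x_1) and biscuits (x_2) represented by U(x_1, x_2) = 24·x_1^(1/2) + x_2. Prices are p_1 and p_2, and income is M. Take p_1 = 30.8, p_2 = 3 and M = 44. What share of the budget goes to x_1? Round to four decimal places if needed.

share on x_1 = 0.9563

Utility is quasi-linear in x_2; the FOC for x_1 is 12/√x_1 = p_1/p_2.
Solve: √x_1 = 12·p_2/p_1, so x_1*(p_1,p_2) = (12·p_2/p_1)², and x_2* = (M − p_1·x_1*)/p_2.
Plugging in: x_1* = (12·3/30.8)² = 1.3662, x_2* = 0.6407.
Expenditure on x_1: 30.8·1.3662 = 42.0779; share = 0.9563.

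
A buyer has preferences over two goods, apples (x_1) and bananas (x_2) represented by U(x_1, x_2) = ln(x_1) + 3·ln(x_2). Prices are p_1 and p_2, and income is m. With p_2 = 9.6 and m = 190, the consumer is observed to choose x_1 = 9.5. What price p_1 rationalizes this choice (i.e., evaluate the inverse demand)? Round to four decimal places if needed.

p_1 = 5

The MRS is (1/3)·x_2/x_1. Set MRS = p_1/p_2.
So p_2·x_2 = 3·p_1·x_1; combined with the budget, a share 0.25 of income goes to x_1.
Demand: x_1*(p_1,p_2,m) = 0.25·m/p_1 and x_2* = 0.75·m/p_2.
Set x_1* = 9.5 in the demand function and solve for p_1: p_1 = 5.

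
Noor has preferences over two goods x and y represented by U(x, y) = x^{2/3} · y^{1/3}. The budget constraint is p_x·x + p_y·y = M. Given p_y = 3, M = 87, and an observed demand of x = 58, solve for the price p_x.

p_x = 1

Tangency: MRS = 2·y/x = p_x/p_y.
So 2/3·p_y·y = 1/3·p_x·x; combined with the budget, a share 2/3 of income goes to x.
Demand: x*(p_x,p_y,M) = 2/3·M/p_x and y* = 1/3·M/p_y.
Set x* = 58 in the demand function and solve for p_x: p_x = 1.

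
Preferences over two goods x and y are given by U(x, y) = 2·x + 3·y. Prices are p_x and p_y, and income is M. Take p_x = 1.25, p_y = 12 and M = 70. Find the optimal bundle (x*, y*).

Linear utility — the consumer picks whichever good has higher MU/price: 2/1.25 = 1.6 vs 3/12 = 0.25.
x gives more utility per dollar, so spend all income on x: x* = M/p_x, y* = 0.
Numerically: x* = 56, y* = 0.

x* = 56, y* = 0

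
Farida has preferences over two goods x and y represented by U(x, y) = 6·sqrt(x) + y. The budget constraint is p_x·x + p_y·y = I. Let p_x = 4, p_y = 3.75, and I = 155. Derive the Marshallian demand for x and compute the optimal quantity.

Set MRS = p_x/p_y: 3·x^(−1/2) = p_x/p_y.
Thus x* = (3·p_y/p_x)² — independent of I — with the rest of income spent on y.
Plugging in: x* = (3·3.75/4)² = 7.9102.

x* = 7.9102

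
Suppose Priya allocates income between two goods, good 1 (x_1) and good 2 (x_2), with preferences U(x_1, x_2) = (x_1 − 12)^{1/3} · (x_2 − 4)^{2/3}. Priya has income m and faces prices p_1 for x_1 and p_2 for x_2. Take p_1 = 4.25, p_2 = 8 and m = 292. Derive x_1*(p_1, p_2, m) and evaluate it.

x_1* = 28.3922

Let x_1' = x_1−12, x_2' = x_2−4. MRS = (1/2)·x_2'/x_1' = p_1/p_2.
Substituting into the budget: x_1* = 12 + 1/3·(m − 12·p_1 − 4·p_2)/p_1, and x_2* = 4 + 2/3·(…)/p_2.
Discretionary income = 292 − 12·4.25 − 4·8 = 209; x_1* = 12 + 1/3·209/4.25 = 28.3922.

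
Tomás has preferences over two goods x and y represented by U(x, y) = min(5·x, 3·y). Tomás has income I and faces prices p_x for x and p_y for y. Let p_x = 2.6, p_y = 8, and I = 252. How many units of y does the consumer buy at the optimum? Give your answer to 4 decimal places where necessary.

Leontief preferences: the optimum is at the kink where x/3 = y/5, i.e. y = (5/3)·x.
Budget: p_x·x + p_y·(5/3)·x = I, so (3·p_x + 5·p_y)·x = 3·I.
Demand: x*(p_x,p_y,I) = 3·I/(3·p_x + 5·p_y), y* = 5·I/(3·p_x + 5·p_y).
Here 3·2.6 + 5·8 = 47.8, giving y* = 26.3598.

y* = 26.3598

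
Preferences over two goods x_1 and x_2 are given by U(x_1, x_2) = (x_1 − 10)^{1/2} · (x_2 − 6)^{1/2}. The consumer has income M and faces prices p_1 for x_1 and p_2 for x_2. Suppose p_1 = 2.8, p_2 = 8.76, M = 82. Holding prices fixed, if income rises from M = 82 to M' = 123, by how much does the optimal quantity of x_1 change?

Δx_1* = 7.3214

MRS = (x_2−6)/(x_1−10). Tangency with p_1/p_2 gives x_2−6 = (p_1/p_2)·(x_1−10).
After buying the subsistence bundle (10, 6), a share 0.5 of the remaining income goes to x_1: x_1* = 10 + 0.5·(M − 10p_1 − 6p_2)/p_1.
Discretionary income = 82 − 10·2.8 − 6·8.76 = 1.44; x_1* = 10 + 0.5·1.44/2.8 = 10.2571.
At M' = 123: x_1* = 17.5786. Change: 17.5786 − 10.2571 = 7.3214.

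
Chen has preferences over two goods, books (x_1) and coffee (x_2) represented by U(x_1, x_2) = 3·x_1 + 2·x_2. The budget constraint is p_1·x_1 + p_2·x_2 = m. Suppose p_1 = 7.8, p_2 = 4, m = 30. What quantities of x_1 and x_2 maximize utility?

x_1* = 0, x_2* = 7.5

Perfect substitutes: compare marginal utility per dollar. 3/p_1 vs 2/p_2 → 0.3846 vs 0.5.
x_2 gives more utility per dollar, so spend all income on x_2: x_2* = m/p_2, x_1* = 0.
Numerically: x_1* = 0, x_2* = 7.5.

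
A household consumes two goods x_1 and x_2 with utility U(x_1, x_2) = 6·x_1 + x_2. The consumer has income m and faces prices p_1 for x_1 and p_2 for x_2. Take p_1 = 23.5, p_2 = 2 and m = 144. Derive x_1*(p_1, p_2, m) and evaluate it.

Linear utility — the consumer picks whichever good has higher MU/price: 6/23.5 = 0.2553 vs 1/2 = 0.5.
x_2 gives more utility per dollar, so spend all income on x_2: x_2* = m/p_2, x_1* = 0.
Numerically: x_1* = 0, x_2* = 72.

x_1* = 0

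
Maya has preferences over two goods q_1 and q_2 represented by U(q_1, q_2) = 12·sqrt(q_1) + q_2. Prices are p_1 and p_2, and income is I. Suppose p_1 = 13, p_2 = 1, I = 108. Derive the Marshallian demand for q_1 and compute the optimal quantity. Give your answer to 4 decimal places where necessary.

MU_q_1 = 6/√q_1, MU_q_2 = 1. Tangency: 6/√q_1 = p_1/p_2.
Thus q_1* = (6·p_2/p_1)² — independent of I — with the rest of income spent on q_2.
Plugging in: q_1* = (6·1/13)² = 0.213.

q_1* = 0.213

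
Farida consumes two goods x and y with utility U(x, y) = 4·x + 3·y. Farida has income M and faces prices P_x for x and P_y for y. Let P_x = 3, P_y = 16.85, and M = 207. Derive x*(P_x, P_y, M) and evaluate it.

x* = 69

Linear utility — the consumer picks whichever good has higher MU/price: 4/3 = 1.3333 vs 3/16.85 = 0.178.
x gives more utility per dollar, so spend all income on x: x* = M/P_x, y* = 0.
Numerically: x* = 69, y* = 0.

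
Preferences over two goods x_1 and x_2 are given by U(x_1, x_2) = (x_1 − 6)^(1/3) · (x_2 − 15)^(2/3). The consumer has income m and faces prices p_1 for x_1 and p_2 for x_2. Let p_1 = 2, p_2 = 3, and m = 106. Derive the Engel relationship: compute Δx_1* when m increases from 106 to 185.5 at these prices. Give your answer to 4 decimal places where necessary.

After buying the subsistence bundle (6, 15), a share 1/3 of the remaining income goes to x_1: x_1* = 6 + 1/3·(m − 6p_1 − 15p_2)/p_1.
Discretionary income = 106 − 6·2 − 15·3 = 49; x_1* = 6 + 1/3·49/2 = 14.1667.
At m' = 185.5: x_1* = 27.4167. Change: 27.4167 − 14.1667 = 13.25.

Δx_1* = 13.25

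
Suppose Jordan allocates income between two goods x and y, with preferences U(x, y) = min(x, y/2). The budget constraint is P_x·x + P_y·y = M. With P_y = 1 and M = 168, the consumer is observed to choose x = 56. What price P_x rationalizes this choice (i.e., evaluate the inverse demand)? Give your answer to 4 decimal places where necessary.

P_x = 1

Leontief preferences: the optimum is at the kink where x/1 = y/2, i.e. y = 2·x.
Budget: P_x·x + P_y·2·x = M, so (P_x + 2·P_y)·x = M.
Demand: x*(P_x,P_y,M) = M/(P_x + 2·P_y), y* = 2·M/(P_x + 2·P_y).
Set x* = 56 in the demand function and solve for P_x: P_x = 1.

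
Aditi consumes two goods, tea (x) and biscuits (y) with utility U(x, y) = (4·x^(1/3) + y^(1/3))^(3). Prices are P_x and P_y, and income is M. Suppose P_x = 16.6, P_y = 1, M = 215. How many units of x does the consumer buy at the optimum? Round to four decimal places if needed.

x* = 8.5814

From the CES first-order condition, 4·(y/x)^(2/3) = P_x/P_y.
Solve for the ratio: y/x = [(1/4)·P_x/P_y]^(1.5).
With the ratio pinned down, the budget gives x* = M/(P_x + P_y·(y/x)) and y* = (y/x)·x*.
Numerically y/x = 8.454193, so x* = 215/(16.6 + 1·8.454193) = 8.5814.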